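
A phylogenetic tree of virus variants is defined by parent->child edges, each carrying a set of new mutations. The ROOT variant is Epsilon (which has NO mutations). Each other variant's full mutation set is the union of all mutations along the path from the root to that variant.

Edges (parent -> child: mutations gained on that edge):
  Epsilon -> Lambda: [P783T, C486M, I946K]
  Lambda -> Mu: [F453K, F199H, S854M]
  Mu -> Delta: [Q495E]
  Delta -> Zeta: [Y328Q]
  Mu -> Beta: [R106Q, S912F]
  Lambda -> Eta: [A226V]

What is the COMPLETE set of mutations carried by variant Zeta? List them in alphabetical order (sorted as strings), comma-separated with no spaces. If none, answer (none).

Answer: C486M,F199H,F453K,I946K,P783T,Q495E,S854M,Y328Q

Derivation:
At Epsilon: gained [] -> total []
At Lambda: gained ['P783T', 'C486M', 'I946K'] -> total ['C486M', 'I946K', 'P783T']
At Mu: gained ['F453K', 'F199H', 'S854M'] -> total ['C486M', 'F199H', 'F453K', 'I946K', 'P783T', 'S854M']
At Delta: gained ['Q495E'] -> total ['C486M', 'F199H', 'F453K', 'I946K', 'P783T', 'Q495E', 'S854M']
At Zeta: gained ['Y328Q'] -> total ['C486M', 'F199H', 'F453K', 'I946K', 'P783T', 'Q495E', 'S854M', 'Y328Q']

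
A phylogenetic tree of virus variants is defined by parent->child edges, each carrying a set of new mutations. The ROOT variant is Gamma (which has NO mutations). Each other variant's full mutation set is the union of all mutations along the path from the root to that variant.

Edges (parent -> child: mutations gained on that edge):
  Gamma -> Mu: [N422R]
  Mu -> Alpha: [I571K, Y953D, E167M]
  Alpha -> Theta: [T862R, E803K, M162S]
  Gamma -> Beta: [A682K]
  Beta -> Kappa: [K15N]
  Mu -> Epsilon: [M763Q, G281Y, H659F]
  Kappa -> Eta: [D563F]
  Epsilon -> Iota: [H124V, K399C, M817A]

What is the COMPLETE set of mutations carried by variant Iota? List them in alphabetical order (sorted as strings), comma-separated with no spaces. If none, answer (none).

At Gamma: gained [] -> total []
At Mu: gained ['N422R'] -> total ['N422R']
At Epsilon: gained ['M763Q', 'G281Y', 'H659F'] -> total ['G281Y', 'H659F', 'M763Q', 'N422R']
At Iota: gained ['H124V', 'K399C', 'M817A'] -> total ['G281Y', 'H124V', 'H659F', 'K399C', 'M763Q', 'M817A', 'N422R']

Answer: G281Y,H124V,H659F,K399C,M763Q,M817A,N422R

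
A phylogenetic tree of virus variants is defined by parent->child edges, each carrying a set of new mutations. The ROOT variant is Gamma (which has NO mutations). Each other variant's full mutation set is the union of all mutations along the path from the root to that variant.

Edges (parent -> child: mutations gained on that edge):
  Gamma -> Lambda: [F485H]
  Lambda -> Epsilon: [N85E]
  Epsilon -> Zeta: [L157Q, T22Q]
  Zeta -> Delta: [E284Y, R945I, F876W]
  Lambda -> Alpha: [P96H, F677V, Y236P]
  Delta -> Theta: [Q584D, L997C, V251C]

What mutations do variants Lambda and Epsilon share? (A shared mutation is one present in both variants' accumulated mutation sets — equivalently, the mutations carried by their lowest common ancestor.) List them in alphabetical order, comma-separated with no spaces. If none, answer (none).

Answer: F485H

Derivation:
Accumulating mutations along path to Lambda:
  At Gamma: gained [] -> total []
  At Lambda: gained ['F485H'] -> total ['F485H']
Mutations(Lambda) = ['F485H']
Accumulating mutations along path to Epsilon:
  At Gamma: gained [] -> total []
  At Lambda: gained ['F485H'] -> total ['F485H']
  At Epsilon: gained ['N85E'] -> total ['F485H', 'N85E']
Mutations(Epsilon) = ['F485H', 'N85E']
Intersection: ['F485H'] ∩ ['F485H', 'N85E'] = ['F485H']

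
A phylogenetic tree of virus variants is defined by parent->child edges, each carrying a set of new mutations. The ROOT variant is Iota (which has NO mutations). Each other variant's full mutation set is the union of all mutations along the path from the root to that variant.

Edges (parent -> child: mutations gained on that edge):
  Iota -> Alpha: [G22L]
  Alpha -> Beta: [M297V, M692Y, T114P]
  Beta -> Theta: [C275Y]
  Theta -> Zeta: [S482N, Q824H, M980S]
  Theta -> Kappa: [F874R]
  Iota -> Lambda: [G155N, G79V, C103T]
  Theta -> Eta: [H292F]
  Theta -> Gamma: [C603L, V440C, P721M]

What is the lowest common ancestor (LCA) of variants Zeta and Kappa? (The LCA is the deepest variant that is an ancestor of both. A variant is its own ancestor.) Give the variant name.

Path from root to Zeta: Iota -> Alpha -> Beta -> Theta -> Zeta
  ancestors of Zeta: {Iota, Alpha, Beta, Theta, Zeta}
Path from root to Kappa: Iota -> Alpha -> Beta -> Theta -> Kappa
  ancestors of Kappa: {Iota, Alpha, Beta, Theta, Kappa}
Common ancestors: {Iota, Alpha, Beta, Theta}
Walk up from Kappa: Kappa (not in ancestors of Zeta), Theta (in ancestors of Zeta), Beta (in ancestors of Zeta), Alpha (in ancestors of Zeta), Iota (in ancestors of Zeta)
Deepest common ancestor (LCA) = Theta

Answer: Theta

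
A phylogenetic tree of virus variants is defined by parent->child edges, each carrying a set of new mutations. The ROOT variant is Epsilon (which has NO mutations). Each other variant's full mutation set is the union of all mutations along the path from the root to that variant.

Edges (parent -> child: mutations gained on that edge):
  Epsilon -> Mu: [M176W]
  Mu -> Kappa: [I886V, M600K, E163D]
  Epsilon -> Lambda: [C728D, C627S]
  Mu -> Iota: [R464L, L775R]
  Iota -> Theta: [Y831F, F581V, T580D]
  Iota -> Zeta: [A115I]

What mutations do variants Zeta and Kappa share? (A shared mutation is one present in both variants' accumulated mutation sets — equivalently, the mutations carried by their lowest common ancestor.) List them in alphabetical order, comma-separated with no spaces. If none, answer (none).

Accumulating mutations along path to Zeta:
  At Epsilon: gained [] -> total []
  At Mu: gained ['M176W'] -> total ['M176W']
  At Iota: gained ['R464L', 'L775R'] -> total ['L775R', 'M176W', 'R464L']
  At Zeta: gained ['A115I'] -> total ['A115I', 'L775R', 'M176W', 'R464L']
Mutations(Zeta) = ['A115I', 'L775R', 'M176W', 'R464L']
Accumulating mutations along path to Kappa:
  At Epsilon: gained [] -> total []
  At Mu: gained ['M176W'] -> total ['M176W']
  At Kappa: gained ['I886V', 'M600K', 'E163D'] -> total ['E163D', 'I886V', 'M176W', 'M600K']
Mutations(Kappa) = ['E163D', 'I886V', 'M176W', 'M600K']
Intersection: ['A115I', 'L775R', 'M176W', 'R464L'] ∩ ['E163D', 'I886V', 'M176W', 'M600K'] = ['M176W']

Answer: M176W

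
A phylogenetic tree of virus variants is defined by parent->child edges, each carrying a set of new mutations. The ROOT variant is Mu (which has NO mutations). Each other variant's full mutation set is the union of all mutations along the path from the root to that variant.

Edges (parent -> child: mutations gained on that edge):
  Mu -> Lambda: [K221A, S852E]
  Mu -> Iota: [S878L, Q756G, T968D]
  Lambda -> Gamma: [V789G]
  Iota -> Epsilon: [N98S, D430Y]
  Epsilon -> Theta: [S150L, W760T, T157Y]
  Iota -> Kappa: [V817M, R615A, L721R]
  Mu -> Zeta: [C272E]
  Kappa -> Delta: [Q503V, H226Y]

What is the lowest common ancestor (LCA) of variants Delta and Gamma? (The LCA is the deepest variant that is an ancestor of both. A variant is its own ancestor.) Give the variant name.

Answer: Mu

Derivation:
Path from root to Delta: Mu -> Iota -> Kappa -> Delta
  ancestors of Delta: {Mu, Iota, Kappa, Delta}
Path from root to Gamma: Mu -> Lambda -> Gamma
  ancestors of Gamma: {Mu, Lambda, Gamma}
Common ancestors: {Mu}
Walk up from Gamma: Gamma (not in ancestors of Delta), Lambda (not in ancestors of Delta), Mu (in ancestors of Delta)
Deepest common ancestor (LCA) = Mu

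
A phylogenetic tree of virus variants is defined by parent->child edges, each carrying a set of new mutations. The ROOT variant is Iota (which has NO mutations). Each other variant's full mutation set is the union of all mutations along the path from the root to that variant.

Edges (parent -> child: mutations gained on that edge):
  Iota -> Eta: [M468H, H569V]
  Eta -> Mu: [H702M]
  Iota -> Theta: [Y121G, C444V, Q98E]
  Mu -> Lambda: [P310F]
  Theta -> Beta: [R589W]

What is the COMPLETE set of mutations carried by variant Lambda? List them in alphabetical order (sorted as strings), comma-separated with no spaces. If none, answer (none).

Answer: H569V,H702M,M468H,P310F

Derivation:
At Iota: gained [] -> total []
At Eta: gained ['M468H', 'H569V'] -> total ['H569V', 'M468H']
At Mu: gained ['H702M'] -> total ['H569V', 'H702M', 'M468H']
At Lambda: gained ['P310F'] -> total ['H569V', 'H702M', 'M468H', 'P310F']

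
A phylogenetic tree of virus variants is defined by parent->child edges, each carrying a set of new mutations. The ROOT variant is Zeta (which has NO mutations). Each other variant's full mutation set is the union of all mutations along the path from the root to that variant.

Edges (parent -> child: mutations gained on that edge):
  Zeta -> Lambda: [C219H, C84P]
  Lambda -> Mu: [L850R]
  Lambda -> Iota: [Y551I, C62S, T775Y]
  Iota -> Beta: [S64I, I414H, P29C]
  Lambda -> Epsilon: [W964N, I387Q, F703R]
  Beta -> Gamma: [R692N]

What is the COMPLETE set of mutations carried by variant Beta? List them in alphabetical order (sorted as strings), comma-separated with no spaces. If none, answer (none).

At Zeta: gained [] -> total []
At Lambda: gained ['C219H', 'C84P'] -> total ['C219H', 'C84P']
At Iota: gained ['Y551I', 'C62S', 'T775Y'] -> total ['C219H', 'C62S', 'C84P', 'T775Y', 'Y551I']
At Beta: gained ['S64I', 'I414H', 'P29C'] -> total ['C219H', 'C62S', 'C84P', 'I414H', 'P29C', 'S64I', 'T775Y', 'Y551I']

Answer: C219H,C62S,C84P,I414H,P29C,S64I,T775Y,Y551I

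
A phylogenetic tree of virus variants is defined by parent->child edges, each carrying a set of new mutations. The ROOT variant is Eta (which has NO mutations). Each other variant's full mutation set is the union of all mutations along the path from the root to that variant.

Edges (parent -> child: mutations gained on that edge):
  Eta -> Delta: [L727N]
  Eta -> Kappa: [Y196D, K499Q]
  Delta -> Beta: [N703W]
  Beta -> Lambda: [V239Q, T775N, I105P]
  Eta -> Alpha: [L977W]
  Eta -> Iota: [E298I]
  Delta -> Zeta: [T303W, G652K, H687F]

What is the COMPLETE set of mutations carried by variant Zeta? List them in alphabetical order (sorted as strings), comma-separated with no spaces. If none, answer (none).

At Eta: gained [] -> total []
At Delta: gained ['L727N'] -> total ['L727N']
At Zeta: gained ['T303W', 'G652K', 'H687F'] -> total ['G652K', 'H687F', 'L727N', 'T303W']

Answer: G652K,H687F,L727N,T303W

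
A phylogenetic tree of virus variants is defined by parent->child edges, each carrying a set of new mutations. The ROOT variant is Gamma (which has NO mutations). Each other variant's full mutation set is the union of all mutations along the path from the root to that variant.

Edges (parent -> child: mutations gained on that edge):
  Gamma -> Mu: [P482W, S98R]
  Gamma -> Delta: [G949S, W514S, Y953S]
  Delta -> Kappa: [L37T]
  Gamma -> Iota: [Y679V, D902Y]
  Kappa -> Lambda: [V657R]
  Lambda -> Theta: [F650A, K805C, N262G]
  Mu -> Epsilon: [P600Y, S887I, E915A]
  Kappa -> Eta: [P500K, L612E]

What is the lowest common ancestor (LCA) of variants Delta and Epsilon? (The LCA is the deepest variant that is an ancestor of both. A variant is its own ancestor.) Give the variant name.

Answer: Gamma

Derivation:
Path from root to Delta: Gamma -> Delta
  ancestors of Delta: {Gamma, Delta}
Path from root to Epsilon: Gamma -> Mu -> Epsilon
  ancestors of Epsilon: {Gamma, Mu, Epsilon}
Common ancestors: {Gamma}
Walk up from Epsilon: Epsilon (not in ancestors of Delta), Mu (not in ancestors of Delta), Gamma (in ancestors of Delta)
Deepest common ancestor (LCA) = Gamma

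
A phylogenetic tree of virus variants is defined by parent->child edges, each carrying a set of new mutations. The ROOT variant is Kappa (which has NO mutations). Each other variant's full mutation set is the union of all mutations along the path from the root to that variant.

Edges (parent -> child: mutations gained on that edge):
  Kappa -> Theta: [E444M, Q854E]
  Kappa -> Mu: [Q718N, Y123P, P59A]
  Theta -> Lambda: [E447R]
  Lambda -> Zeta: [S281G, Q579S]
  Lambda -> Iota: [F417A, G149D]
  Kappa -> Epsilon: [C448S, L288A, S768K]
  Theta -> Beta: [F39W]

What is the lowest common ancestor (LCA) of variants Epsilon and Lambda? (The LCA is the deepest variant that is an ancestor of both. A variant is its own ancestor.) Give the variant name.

Answer: Kappa

Derivation:
Path from root to Epsilon: Kappa -> Epsilon
  ancestors of Epsilon: {Kappa, Epsilon}
Path from root to Lambda: Kappa -> Theta -> Lambda
  ancestors of Lambda: {Kappa, Theta, Lambda}
Common ancestors: {Kappa}
Walk up from Lambda: Lambda (not in ancestors of Epsilon), Theta (not in ancestors of Epsilon), Kappa (in ancestors of Epsilon)
Deepest common ancestor (LCA) = Kappa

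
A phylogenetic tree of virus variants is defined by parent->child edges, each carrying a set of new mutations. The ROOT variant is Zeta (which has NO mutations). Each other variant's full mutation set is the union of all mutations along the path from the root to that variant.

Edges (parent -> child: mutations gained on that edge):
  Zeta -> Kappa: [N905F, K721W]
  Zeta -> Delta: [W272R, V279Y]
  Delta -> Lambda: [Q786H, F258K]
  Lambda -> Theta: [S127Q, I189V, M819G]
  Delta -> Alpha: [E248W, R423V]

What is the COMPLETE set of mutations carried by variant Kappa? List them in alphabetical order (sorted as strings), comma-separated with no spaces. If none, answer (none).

Answer: K721W,N905F

Derivation:
At Zeta: gained [] -> total []
At Kappa: gained ['N905F', 'K721W'] -> total ['K721W', 'N905F']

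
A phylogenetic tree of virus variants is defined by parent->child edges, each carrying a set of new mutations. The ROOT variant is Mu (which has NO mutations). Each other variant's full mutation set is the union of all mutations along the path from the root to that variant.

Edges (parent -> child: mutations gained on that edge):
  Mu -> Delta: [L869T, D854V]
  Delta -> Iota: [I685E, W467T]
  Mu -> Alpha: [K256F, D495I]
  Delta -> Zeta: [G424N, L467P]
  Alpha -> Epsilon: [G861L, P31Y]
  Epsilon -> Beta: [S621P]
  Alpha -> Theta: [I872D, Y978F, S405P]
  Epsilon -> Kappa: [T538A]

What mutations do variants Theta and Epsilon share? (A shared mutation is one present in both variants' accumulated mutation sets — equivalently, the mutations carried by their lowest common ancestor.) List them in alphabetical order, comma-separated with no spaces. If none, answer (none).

Accumulating mutations along path to Theta:
  At Mu: gained [] -> total []
  At Alpha: gained ['K256F', 'D495I'] -> total ['D495I', 'K256F']
  At Theta: gained ['I872D', 'Y978F', 'S405P'] -> total ['D495I', 'I872D', 'K256F', 'S405P', 'Y978F']
Mutations(Theta) = ['D495I', 'I872D', 'K256F', 'S405P', 'Y978F']
Accumulating mutations along path to Epsilon:
  At Mu: gained [] -> total []
  At Alpha: gained ['K256F', 'D495I'] -> total ['D495I', 'K256F']
  At Epsilon: gained ['G861L', 'P31Y'] -> total ['D495I', 'G861L', 'K256F', 'P31Y']
Mutations(Epsilon) = ['D495I', 'G861L', 'K256F', 'P31Y']
Intersection: ['D495I', 'I872D', 'K256F', 'S405P', 'Y978F'] ∩ ['D495I', 'G861L', 'K256F', 'P31Y'] = ['D495I', 'K256F']

Answer: D495I,K256F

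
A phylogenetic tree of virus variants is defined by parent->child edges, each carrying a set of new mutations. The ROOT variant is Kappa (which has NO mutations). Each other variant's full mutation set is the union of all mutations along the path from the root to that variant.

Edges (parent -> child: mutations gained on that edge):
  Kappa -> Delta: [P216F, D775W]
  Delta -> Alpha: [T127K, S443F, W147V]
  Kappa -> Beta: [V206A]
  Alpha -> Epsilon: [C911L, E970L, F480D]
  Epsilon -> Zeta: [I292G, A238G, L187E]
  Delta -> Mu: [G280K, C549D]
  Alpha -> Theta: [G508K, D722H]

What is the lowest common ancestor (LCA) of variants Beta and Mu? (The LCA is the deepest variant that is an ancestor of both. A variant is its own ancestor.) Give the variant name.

Answer: Kappa

Derivation:
Path from root to Beta: Kappa -> Beta
  ancestors of Beta: {Kappa, Beta}
Path from root to Mu: Kappa -> Delta -> Mu
  ancestors of Mu: {Kappa, Delta, Mu}
Common ancestors: {Kappa}
Walk up from Mu: Mu (not in ancestors of Beta), Delta (not in ancestors of Beta), Kappa (in ancestors of Beta)
Deepest common ancestor (LCA) = Kappa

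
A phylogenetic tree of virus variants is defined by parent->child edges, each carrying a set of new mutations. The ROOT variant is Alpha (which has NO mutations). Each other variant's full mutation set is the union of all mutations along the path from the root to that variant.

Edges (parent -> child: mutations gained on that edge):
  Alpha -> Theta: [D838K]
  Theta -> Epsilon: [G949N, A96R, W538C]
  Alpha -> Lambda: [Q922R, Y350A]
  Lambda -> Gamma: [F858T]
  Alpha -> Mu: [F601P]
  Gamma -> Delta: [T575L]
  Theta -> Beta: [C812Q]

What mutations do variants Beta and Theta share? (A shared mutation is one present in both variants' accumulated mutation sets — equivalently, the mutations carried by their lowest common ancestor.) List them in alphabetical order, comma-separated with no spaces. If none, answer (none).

Accumulating mutations along path to Beta:
  At Alpha: gained [] -> total []
  At Theta: gained ['D838K'] -> total ['D838K']
  At Beta: gained ['C812Q'] -> total ['C812Q', 'D838K']
Mutations(Beta) = ['C812Q', 'D838K']
Accumulating mutations along path to Theta:
  At Alpha: gained [] -> total []
  At Theta: gained ['D838K'] -> total ['D838K']
Mutations(Theta) = ['D838K']
Intersection: ['C812Q', 'D838K'] ∩ ['D838K'] = ['D838K']

Answer: D838K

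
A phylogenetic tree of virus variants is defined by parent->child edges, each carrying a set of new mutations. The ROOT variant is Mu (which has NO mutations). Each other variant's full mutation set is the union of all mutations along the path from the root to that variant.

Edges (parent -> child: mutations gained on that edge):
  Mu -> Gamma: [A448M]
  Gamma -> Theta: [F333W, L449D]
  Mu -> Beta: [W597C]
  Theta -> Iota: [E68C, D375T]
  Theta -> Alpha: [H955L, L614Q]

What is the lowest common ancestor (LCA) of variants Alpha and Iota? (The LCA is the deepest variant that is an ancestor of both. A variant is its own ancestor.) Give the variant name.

Path from root to Alpha: Mu -> Gamma -> Theta -> Alpha
  ancestors of Alpha: {Mu, Gamma, Theta, Alpha}
Path from root to Iota: Mu -> Gamma -> Theta -> Iota
  ancestors of Iota: {Mu, Gamma, Theta, Iota}
Common ancestors: {Mu, Gamma, Theta}
Walk up from Iota: Iota (not in ancestors of Alpha), Theta (in ancestors of Alpha), Gamma (in ancestors of Alpha), Mu (in ancestors of Alpha)
Deepest common ancestor (LCA) = Theta

Answer: Theta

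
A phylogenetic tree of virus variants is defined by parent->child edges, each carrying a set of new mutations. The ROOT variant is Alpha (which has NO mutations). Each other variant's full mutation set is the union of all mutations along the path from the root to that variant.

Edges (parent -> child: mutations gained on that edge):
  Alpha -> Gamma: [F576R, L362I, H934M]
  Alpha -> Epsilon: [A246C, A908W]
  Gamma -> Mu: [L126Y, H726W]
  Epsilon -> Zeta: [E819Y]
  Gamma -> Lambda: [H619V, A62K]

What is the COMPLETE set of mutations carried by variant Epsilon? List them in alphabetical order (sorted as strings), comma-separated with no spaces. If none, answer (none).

Answer: A246C,A908W

Derivation:
At Alpha: gained [] -> total []
At Epsilon: gained ['A246C', 'A908W'] -> total ['A246C', 'A908W']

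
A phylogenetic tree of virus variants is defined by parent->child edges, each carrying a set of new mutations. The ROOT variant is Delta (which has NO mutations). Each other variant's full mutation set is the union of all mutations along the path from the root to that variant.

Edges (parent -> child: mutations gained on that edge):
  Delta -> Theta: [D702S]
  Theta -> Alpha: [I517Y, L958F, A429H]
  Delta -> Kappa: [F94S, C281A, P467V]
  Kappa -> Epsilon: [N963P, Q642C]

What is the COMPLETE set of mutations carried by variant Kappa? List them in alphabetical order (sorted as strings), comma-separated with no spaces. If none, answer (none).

Answer: C281A,F94S,P467V

Derivation:
At Delta: gained [] -> total []
At Kappa: gained ['F94S', 'C281A', 'P467V'] -> total ['C281A', 'F94S', 'P467V']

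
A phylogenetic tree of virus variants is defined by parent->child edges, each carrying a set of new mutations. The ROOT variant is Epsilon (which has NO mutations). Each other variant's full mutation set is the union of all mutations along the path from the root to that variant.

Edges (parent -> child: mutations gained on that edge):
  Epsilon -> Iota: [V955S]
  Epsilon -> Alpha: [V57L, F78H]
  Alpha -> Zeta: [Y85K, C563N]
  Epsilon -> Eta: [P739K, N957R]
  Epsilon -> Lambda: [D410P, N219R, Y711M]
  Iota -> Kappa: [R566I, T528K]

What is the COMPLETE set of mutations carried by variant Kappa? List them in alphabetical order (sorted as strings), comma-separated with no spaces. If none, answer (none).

At Epsilon: gained [] -> total []
At Iota: gained ['V955S'] -> total ['V955S']
At Kappa: gained ['R566I', 'T528K'] -> total ['R566I', 'T528K', 'V955S']

Answer: R566I,T528K,V955S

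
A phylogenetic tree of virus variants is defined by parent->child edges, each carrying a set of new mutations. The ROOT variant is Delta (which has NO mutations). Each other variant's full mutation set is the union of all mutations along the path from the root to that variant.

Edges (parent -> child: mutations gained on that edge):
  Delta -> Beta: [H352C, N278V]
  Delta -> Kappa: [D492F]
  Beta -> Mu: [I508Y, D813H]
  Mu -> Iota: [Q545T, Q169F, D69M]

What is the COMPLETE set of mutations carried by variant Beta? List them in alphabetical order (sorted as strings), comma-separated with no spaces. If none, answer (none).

At Delta: gained [] -> total []
At Beta: gained ['H352C', 'N278V'] -> total ['H352C', 'N278V']

Answer: H352C,N278V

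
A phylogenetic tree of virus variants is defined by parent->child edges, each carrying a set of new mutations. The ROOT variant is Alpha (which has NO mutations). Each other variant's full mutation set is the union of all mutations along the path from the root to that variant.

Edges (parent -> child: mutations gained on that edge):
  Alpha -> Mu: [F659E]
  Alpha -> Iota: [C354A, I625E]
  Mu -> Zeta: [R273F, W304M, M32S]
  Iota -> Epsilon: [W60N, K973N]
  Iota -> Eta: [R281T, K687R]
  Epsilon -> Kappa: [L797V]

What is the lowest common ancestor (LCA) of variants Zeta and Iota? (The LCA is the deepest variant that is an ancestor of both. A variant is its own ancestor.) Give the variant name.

Path from root to Zeta: Alpha -> Mu -> Zeta
  ancestors of Zeta: {Alpha, Mu, Zeta}
Path from root to Iota: Alpha -> Iota
  ancestors of Iota: {Alpha, Iota}
Common ancestors: {Alpha}
Walk up from Iota: Iota (not in ancestors of Zeta), Alpha (in ancestors of Zeta)
Deepest common ancestor (LCA) = Alpha

Answer: Alpha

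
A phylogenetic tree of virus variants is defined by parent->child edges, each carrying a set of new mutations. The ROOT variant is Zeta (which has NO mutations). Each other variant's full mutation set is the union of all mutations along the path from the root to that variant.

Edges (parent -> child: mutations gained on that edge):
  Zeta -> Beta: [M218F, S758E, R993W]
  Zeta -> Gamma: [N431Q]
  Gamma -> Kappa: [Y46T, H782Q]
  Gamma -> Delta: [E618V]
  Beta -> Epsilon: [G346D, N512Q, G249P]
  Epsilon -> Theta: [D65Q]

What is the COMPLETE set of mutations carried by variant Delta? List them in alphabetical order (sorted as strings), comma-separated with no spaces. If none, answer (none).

At Zeta: gained [] -> total []
At Gamma: gained ['N431Q'] -> total ['N431Q']
At Delta: gained ['E618V'] -> total ['E618V', 'N431Q']

Answer: E618V,N431Q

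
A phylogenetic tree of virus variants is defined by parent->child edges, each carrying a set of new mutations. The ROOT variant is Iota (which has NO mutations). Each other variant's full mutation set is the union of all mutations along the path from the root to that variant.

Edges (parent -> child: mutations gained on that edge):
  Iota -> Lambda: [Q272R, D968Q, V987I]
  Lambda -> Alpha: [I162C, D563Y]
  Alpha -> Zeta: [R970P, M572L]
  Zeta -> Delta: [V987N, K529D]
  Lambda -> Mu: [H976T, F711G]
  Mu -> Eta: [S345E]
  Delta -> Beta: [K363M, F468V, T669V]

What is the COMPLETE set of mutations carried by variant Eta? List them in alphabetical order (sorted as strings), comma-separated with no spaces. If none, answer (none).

Answer: D968Q,F711G,H976T,Q272R,S345E,V987I

Derivation:
At Iota: gained [] -> total []
At Lambda: gained ['Q272R', 'D968Q', 'V987I'] -> total ['D968Q', 'Q272R', 'V987I']
At Mu: gained ['H976T', 'F711G'] -> total ['D968Q', 'F711G', 'H976T', 'Q272R', 'V987I']
At Eta: gained ['S345E'] -> total ['D968Q', 'F711G', 'H976T', 'Q272R', 'S345E', 'V987I']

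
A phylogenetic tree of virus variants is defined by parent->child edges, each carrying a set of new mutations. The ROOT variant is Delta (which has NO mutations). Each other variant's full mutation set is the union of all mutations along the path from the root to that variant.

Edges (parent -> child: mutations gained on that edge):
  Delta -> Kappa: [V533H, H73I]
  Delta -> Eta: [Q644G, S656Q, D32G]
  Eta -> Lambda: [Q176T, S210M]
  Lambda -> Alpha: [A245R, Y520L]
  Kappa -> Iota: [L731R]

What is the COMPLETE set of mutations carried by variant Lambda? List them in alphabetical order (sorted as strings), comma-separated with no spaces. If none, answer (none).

At Delta: gained [] -> total []
At Eta: gained ['Q644G', 'S656Q', 'D32G'] -> total ['D32G', 'Q644G', 'S656Q']
At Lambda: gained ['Q176T', 'S210M'] -> total ['D32G', 'Q176T', 'Q644G', 'S210M', 'S656Q']

Answer: D32G,Q176T,Q644G,S210M,S656Q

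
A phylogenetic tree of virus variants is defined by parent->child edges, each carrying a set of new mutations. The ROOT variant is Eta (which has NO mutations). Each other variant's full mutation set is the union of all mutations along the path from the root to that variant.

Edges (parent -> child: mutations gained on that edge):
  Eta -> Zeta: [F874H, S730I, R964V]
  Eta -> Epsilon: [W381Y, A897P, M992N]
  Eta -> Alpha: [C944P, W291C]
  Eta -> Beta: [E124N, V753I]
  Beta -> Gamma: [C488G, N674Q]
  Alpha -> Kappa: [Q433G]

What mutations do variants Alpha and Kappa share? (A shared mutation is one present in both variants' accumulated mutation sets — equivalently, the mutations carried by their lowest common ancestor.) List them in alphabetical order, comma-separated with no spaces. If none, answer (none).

Answer: C944P,W291C

Derivation:
Accumulating mutations along path to Alpha:
  At Eta: gained [] -> total []
  At Alpha: gained ['C944P', 'W291C'] -> total ['C944P', 'W291C']
Mutations(Alpha) = ['C944P', 'W291C']
Accumulating mutations along path to Kappa:
  At Eta: gained [] -> total []
  At Alpha: gained ['C944P', 'W291C'] -> total ['C944P', 'W291C']
  At Kappa: gained ['Q433G'] -> total ['C944P', 'Q433G', 'W291C']
Mutations(Kappa) = ['C944P', 'Q433G', 'W291C']
Intersection: ['C944P', 'W291C'] ∩ ['C944P', 'Q433G', 'W291C'] = ['C944P', 'W291C']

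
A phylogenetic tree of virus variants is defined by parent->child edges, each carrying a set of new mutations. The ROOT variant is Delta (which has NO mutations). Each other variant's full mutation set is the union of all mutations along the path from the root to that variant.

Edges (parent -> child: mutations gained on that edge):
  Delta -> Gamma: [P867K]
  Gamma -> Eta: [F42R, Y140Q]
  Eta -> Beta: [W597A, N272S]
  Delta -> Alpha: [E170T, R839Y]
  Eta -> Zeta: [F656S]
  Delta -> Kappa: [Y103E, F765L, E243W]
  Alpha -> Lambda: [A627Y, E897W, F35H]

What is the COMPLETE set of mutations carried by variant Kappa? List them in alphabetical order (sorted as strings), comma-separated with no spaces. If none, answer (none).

Answer: E243W,F765L,Y103E

Derivation:
At Delta: gained [] -> total []
At Kappa: gained ['Y103E', 'F765L', 'E243W'] -> total ['E243W', 'F765L', 'Y103E']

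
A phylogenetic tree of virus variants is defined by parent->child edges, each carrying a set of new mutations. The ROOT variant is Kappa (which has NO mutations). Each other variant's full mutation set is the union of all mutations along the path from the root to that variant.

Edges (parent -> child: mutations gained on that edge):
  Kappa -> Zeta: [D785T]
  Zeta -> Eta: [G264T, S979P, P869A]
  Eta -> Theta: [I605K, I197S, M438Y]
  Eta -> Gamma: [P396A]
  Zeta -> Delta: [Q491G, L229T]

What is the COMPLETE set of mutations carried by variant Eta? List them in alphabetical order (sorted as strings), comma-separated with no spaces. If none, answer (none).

At Kappa: gained [] -> total []
At Zeta: gained ['D785T'] -> total ['D785T']
At Eta: gained ['G264T', 'S979P', 'P869A'] -> total ['D785T', 'G264T', 'P869A', 'S979P']

Answer: D785T,G264T,P869A,S979P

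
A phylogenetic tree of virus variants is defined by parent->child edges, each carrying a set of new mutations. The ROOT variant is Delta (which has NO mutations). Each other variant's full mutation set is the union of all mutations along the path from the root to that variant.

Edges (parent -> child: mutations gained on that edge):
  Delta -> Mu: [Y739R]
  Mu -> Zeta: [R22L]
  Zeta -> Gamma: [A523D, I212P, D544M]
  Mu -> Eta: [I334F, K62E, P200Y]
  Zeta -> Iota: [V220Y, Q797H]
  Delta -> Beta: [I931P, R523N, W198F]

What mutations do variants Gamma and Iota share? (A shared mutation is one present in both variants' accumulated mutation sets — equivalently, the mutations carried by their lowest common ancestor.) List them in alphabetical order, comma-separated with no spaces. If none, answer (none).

Answer: R22L,Y739R

Derivation:
Accumulating mutations along path to Gamma:
  At Delta: gained [] -> total []
  At Mu: gained ['Y739R'] -> total ['Y739R']
  At Zeta: gained ['R22L'] -> total ['R22L', 'Y739R']
  At Gamma: gained ['A523D', 'I212P', 'D544M'] -> total ['A523D', 'D544M', 'I212P', 'R22L', 'Y739R']
Mutations(Gamma) = ['A523D', 'D544M', 'I212P', 'R22L', 'Y739R']
Accumulating mutations along path to Iota:
  At Delta: gained [] -> total []
  At Mu: gained ['Y739R'] -> total ['Y739R']
  At Zeta: gained ['R22L'] -> total ['R22L', 'Y739R']
  At Iota: gained ['V220Y', 'Q797H'] -> total ['Q797H', 'R22L', 'V220Y', 'Y739R']
Mutations(Iota) = ['Q797H', 'R22L', 'V220Y', 'Y739R']
Intersection: ['A523D', 'D544M', 'I212P', 'R22L', 'Y739R'] ∩ ['Q797H', 'R22L', 'V220Y', 'Y739R'] = ['R22L', 'Y739R']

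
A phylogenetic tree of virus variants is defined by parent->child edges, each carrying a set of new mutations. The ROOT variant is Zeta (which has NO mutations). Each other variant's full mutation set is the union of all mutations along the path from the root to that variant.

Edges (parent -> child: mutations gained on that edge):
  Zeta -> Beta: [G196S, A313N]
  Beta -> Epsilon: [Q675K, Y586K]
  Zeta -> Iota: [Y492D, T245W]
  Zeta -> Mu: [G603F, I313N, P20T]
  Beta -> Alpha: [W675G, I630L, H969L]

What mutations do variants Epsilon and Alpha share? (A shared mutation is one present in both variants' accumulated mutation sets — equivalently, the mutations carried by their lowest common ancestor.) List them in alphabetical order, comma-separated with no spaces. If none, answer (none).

Answer: A313N,G196S

Derivation:
Accumulating mutations along path to Epsilon:
  At Zeta: gained [] -> total []
  At Beta: gained ['G196S', 'A313N'] -> total ['A313N', 'G196S']
  At Epsilon: gained ['Q675K', 'Y586K'] -> total ['A313N', 'G196S', 'Q675K', 'Y586K']
Mutations(Epsilon) = ['A313N', 'G196S', 'Q675K', 'Y586K']
Accumulating mutations along path to Alpha:
  At Zeta: gained [] -> total []
  At Beta: gained ['G196S', 'A313N'] -> total ['A313N', 'G196S']
  At Alpha: gained ['W675G', 'I630L', 'H969L'] -> total ['A313N', 'G196S', 'H969L', 'I630L', 'W675G']
Mutations(Alpha) = ['A313N', 'G196S', 'H969L', 'I630L', 'W675G']
Intersection: ['A313N', 'G196S', 'Q675K', 'Y586K'] ∩ ['A313N', 'G196S', 'H969L', 'I630L', 'W675G'] = ['A313N', 'G196S']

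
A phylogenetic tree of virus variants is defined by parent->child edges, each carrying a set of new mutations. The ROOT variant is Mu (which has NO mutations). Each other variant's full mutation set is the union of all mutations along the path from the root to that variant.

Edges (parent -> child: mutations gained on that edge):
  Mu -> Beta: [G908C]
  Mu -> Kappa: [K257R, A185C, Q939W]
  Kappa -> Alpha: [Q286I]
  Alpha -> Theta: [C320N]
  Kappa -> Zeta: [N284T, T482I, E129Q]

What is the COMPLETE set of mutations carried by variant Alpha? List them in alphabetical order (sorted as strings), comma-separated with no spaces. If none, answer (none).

At Mu: gained [] -> total []
At Kappa: gained ['K257R', 'A185C', 'Q939W'] -> total ['A185C', 'K257R', 'Q939W']
At Alpha: gained ['Q286I'] -> total ['A185C', 'K257R', 'Q286I', 'Q939W']

Answer: A185C,K257R,Q286I,Q939W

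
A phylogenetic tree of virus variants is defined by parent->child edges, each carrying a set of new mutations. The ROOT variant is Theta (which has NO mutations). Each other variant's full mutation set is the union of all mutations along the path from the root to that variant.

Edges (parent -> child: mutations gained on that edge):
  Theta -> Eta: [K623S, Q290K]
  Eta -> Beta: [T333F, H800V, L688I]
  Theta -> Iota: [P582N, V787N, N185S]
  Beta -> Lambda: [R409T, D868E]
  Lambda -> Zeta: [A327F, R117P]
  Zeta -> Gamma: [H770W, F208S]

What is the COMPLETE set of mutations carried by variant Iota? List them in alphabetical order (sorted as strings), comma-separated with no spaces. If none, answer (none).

At Theta: gained [] -> total []
At Iota: gained ['P582N', 'V787N', 'N185S'] -> total ['N185S', 'P582N', 'V787N']

Answer: N185S,P582N,V787N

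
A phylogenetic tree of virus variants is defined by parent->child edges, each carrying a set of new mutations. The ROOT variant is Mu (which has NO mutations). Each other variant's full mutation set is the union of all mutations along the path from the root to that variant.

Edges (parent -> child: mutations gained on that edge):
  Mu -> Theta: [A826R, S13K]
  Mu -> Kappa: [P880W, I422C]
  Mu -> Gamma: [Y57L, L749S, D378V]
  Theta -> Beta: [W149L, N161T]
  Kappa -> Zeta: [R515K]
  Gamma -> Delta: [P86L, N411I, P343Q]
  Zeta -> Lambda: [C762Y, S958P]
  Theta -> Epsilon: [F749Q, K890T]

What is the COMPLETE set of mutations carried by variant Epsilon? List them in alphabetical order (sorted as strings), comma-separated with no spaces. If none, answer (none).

Answer: A826R,F749Q,K890T,S13K

Derivation:
At Mu: gained [] -> total []
At Theta: gained ['A826R', 'S13K'] -> total ['A826R', 'S13K']
At Epsilon: gained ['F749Q', 'K890T'] -> total ['A826R', 'F749Q', 'K890T', 'S13K']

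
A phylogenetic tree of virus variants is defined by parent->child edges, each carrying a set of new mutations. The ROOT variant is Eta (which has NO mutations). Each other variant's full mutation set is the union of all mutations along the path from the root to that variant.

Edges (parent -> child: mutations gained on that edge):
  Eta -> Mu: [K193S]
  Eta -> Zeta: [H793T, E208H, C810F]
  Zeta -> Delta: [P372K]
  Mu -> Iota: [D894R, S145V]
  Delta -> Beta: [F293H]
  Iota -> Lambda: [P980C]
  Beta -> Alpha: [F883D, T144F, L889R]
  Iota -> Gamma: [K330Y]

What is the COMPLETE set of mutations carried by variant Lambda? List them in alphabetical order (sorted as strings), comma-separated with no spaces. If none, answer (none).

At Eta: gained [] -> total []
At Mu: gained ['K193S'] -> total ['K193S']
At Iota: gained ['D894R', 'S145V'] -> total ['D894R', 'K193S', 'S145V']
At Lambda: gained ['P980C'] -> total ['D894R', 'K193S', 'P980C', 'S145V']

Answer: D894R,K193S,P980C,S145V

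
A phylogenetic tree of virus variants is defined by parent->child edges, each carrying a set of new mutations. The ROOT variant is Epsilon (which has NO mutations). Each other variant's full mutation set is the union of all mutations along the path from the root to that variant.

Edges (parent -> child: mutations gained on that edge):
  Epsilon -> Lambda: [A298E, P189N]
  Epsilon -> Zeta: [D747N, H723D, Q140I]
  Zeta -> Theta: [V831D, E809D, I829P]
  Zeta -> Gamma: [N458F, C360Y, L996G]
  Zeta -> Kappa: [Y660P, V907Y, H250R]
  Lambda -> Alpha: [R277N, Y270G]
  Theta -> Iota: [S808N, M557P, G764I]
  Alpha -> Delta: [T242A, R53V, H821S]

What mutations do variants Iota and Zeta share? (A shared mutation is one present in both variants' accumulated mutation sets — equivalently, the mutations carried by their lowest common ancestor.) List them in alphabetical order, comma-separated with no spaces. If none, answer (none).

Answer: D747N,H723D,Q140I

Derivation:
Accumulating mutations along path to Iota:
  At Epsilon: gained [] -> total []
  At Zeta: gained ['D747N', 'H723D', 'Q140I'] -> total ['D747N', 'H723D', 'Q140I']
  At Theta: gained ['V831D', 'E809D', 'I829P'] -> total ['D747N', 'E809D', 'H723D', 'I829P', 'Q140I', 'V831D']
  At Iota: gained ['S808N', 'M557P', 'G764I'] -> total ['D747N', 'E809D', 'G764I', 'H723D', 'I829P', 'M557P', 'Q140I', 'S808N', 'V831D']
Mutations(Iota) = ['D747N', 'E809D', 'G764I', 'H723D', 'I829P', 'M557P', 'Q140I', 'S808N', 'V831D']
Accumulating mutations along path to Zeta:
  At Epsilon: gained [] -> total []
  At Zeta: gained ['D747N', 'H723D', 'Q140I'] -> total ['D747N', 'H723D', 'Q140I']
Mutations(Zeta) = ['D747N', 'H723D', 'Q140I']
Intersection: ['D747N', 'E809D', 'G764I', 'H723D', 'I829P', 'M557P', 'Q140I', 'S808N', 'V831D'] ∩ ['D747N', 'H723D', 'Q140I'] = ['D747N', 'H723D', 'Q140I']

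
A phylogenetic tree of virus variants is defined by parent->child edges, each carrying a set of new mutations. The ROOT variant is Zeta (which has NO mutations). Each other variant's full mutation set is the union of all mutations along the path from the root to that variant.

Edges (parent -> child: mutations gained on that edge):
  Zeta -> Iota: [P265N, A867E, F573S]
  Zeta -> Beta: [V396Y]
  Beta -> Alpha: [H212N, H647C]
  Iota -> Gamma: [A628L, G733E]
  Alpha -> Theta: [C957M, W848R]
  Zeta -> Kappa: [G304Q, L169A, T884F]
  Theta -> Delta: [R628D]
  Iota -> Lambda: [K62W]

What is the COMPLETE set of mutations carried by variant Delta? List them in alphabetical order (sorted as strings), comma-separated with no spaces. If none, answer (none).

At Zeta: gained [] -> total []
At Beta: gained ['V396Y'] -> total ['V396Y']
At Alpha: gained ['H212N', 'H647C'] -> total ['H212N', 'H647C', 'V396Y']
At Theta: gained ['C957M', 'W848R'] -> total ['C957M', 'H212N', 'H647C', 'V396Y', 'W848R']
At Delta: gained ['R628D'] -> total ['C957M', 'H212N', 'H647C', 'R628D', 'V396Y', 'W848R']

Answer: C957M,H212N,H647C,R628D,V396Y,W848R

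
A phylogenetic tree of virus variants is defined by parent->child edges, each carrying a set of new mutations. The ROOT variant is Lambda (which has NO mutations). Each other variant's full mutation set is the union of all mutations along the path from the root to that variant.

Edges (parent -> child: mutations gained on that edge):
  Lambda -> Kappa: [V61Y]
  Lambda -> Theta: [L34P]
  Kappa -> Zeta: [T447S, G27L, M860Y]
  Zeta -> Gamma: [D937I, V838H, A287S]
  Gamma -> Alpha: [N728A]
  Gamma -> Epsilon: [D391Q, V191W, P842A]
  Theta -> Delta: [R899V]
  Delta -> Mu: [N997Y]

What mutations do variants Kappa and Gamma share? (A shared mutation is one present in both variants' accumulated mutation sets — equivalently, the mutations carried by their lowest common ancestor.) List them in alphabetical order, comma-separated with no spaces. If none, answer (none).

Accumulating mutations along path to Kappa:
  At Lambda: gained [] -> total []
  At Kappa: gained ['V61Y'] -> total ['V61Y']
Mutations(Kappa) = ['V61Y']
Accumulating mutations along path to Gamma:
  At Lambda: gained [] -> total []
  At Kappa: gained ['V61Y'] -> total ['V61Y']
  At Zeta: gained ['T447S', 'G27L', 'M860Y'] -> total ['G27L', 'M860Y', 'T447S', 'V61Y']
  At Gamma: gained ['D937I', 'V838H', 'A287S'] -> total ['A287S', 'D937I', 'G27L', 'M860Y', 'T447S', 'V61Y', 'V838H']
Mutations(Gamma) = ['A287S', 'D937I', 'G27L', 'M860Y', 'T447S', 'V61Y', 'V838H']
Intersection: ['V61Y'] ∩ ['A287S', 'D937I', 'G27L', 'M860Y', 'T447S', 'V61Y', 'V838H'] = ['V61Y']

Answer: V61Y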